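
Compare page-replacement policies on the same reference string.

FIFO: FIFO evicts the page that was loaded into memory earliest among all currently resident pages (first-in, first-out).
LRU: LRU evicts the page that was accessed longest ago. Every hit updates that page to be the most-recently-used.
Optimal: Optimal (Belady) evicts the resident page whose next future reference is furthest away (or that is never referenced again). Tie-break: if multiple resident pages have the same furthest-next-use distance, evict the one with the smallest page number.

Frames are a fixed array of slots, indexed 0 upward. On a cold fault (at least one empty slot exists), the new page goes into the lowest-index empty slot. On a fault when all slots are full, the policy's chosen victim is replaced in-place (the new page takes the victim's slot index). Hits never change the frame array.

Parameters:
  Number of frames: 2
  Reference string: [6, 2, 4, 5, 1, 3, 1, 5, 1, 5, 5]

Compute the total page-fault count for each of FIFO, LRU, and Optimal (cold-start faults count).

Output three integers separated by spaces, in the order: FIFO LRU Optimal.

--- FIFO ---
  step 0: ref 6 -> FAULT, frames=[6,-] (faults so far: 1)
  step 1: ref 2 -> FAULT, frames=[6,2] (faults so far: 2)
  step 2: ref 4 -> FAULT, evict 6, frames=[4,2] (faults so far: 3)
  step 3: ref 5 -> FAULT, evict 2, frames=[4,5] (faults so far: 4)
  step 4: ref 1 -> FAULT, evict 4, frames=[1,5] (faults so far: 5)
  step 5: ref 3 -> FAULT, evict 5, frames=[1,3] (faults so far: 6)
  step 6: ref 1 -> HIT, frames=[1,3] (faults so far: 6)
  step 7: ref 5 -> FAULT, evict 1, frames=[5,3] (faults so far: 7)
  step 8: ref 1 -> FAULT, evict 3, frames=[5,1] (faults so far: 8)
  step 9: ref 5 -> HIT, frames=[5,1] (faults so far: 8)
  step 10: ref 5 -> HIT, frames=[5,1] (faults so far: 8)
  FIFO total faults: 8
--- LRU ---
  step 0: ref 6 -> FAULT, frames=[6,-] (faults so far: 1)
  step 1: ref 2 -> FAULT, frames=[6,2] (faults so far: 2)
  step 2: ref 4 -> FAULT, evict 6, frames=[4,2] (faults so far: 3)
  step 3: ref 5 -> FAULT, evict 2, frames=[4,5] (faults so far: 4)
  step 4: ref 1 -> FAULT, evict 4, frames=[1,5] (faults so far: 5)
  step 5: ref 3 -> FAULT, evict 5, frames=[1,3] (faults so far: 6)
  step 6: ref 1 -> HIT, frames=[1,3] (faults so far: 6)
  step 7: ref 5 -> FAULT, evict 3, frames=[1,5] (faults so far: 7)
  step 8: ref 1 -> HIT, frames=[1,5] (faults so far: 7)
  step 9: ref 5 -> HIT, frames=[1,5] (faults so far: 7)
  step 10: ref 5 -> HIT, frames=[1,5] (faults so far: 7)
  LRU total faults: 7
--- Optimal ---
  step 0: ref 6 -> FAULT, frames=[6,-] (faults so far: 1)
  step 1: ref 2 -> FAULT, frames=[6,2] (faults so far: 2)
  step 2: ref 4 -> FAULT, evict 2, frames=[6,4] (faults so far: 3)
  step 3: ref 5 -> FAULT, evict 4, frames=[6,5] (faults so far: 4)
  step 4: ref 1 -> FAULT, evict 6, frames=[1,5] (faults so far: 5)
  step 5: ref 3 -> FAULT, evict 5, frames=[1,3] (faults so far: 6)
  step 6: ref 1 -> HIT, frames=[1,3] (faults so far: 6)
  step 7: ref 5 -> FAULT, evict 3, frames=[1,5] (faults so far: 7)
  step 8: ref 1 -> HIT, frames=[1,5] (faults so far: 7)
  step 9: ref 5 -> HIT, frames=[1,5] (faults so far: 7)
  step 10: ref 5 -> HIT, frames=[1,5] (faults so far: 7)
  Optimal total faults: 7

Answer: 8 7 7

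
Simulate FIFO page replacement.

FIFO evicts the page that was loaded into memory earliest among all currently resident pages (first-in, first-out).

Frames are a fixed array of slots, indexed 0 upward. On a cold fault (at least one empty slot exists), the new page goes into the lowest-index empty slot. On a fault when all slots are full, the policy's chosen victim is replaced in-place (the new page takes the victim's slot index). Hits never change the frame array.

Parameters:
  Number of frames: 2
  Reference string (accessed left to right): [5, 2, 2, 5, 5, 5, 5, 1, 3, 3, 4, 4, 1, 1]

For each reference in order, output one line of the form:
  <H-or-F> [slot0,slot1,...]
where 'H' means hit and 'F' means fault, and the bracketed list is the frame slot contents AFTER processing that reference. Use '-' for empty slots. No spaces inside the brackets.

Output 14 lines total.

F [5,-]
F [5,2]
H [5,2]
H [5,2]
H [5,2]
H [5,2]
H [5,2]
F [1,2]
F [1,3]
H [1,3]
F [4,3]
H [4,3]
F [4,1]
H [4,1]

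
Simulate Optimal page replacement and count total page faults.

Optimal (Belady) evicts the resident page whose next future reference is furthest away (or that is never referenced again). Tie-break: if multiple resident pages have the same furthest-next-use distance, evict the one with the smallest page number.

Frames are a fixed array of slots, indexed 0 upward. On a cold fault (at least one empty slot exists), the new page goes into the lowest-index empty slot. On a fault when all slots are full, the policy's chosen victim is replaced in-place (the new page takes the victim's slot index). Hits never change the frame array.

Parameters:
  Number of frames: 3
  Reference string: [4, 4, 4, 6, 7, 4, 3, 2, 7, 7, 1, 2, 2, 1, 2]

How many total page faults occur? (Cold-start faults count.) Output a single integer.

Step 0: ref 4 → FAULT, frames=[4,-,-]
Step 1: ref 4 → HIT, frames=[4,-,-]
Step 2: ref 4 → HIT, frames=[4,-,-]
Step 3: ref 6 → FAULT, frames=[4,6,-]
Step 4: ref 7 → FAULT, frames=[4,6,7]
Step 5: ref 4 → HIT, frames=[4,6,7]
Step 6: ref 3 → FAULT (evict 4), frames=[3,6,7]
Step 7: ref 2 → FAULT (evict 3), frames=[2,6,7]
Step 8: ref 7 → HIT, frames=[2,6,7]
Step 9: ref 7 → HIT, frames=[2,6,7]
Step 10: ref 1 → FAULT (evict 6), frames=[2,1,7]
Step 11: ref 2 → HIT, frames=[2,1,7]
Step 12: ref 2 → HIT, frames=[2,1,7]
Step 13: ref 1 → HIT, frames=[2,1,7]
Step 14: ref 2 → HIT, frames=[2,1,7]
Total faults: 6

Answer: 6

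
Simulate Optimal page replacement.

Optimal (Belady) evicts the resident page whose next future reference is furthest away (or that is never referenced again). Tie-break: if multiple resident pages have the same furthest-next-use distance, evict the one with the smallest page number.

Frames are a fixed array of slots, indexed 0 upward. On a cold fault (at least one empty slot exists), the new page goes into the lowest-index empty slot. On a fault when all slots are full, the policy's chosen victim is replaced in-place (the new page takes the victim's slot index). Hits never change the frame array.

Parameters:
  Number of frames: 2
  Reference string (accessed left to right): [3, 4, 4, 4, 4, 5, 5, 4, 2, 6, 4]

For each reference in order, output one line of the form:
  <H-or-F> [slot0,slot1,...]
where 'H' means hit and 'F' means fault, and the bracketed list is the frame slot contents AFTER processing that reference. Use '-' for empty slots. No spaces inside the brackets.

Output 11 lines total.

F [3,-]
F [3,4]
H [3,4]
H [3,4]
H [3,4]
F [5,4]
H [5,4]
H [5,4]
F [2,4]
F [6,4]
H [6,4]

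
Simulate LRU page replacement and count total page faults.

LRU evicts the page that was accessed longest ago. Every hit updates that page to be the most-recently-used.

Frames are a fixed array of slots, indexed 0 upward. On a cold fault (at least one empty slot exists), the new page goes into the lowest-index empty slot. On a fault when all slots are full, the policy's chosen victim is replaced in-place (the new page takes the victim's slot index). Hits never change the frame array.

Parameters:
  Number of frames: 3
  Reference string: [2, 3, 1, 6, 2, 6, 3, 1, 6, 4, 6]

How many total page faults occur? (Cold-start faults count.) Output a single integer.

Step 0: ref 2 → FAULT, frames=[2,-,-]
Step 1: ref 3 → FAULT, frames=[2,3,-]
Step 2: ref 1 → FAULT, frames=[2,3,1]
Step 3: ref 6 → FAULT (evict 2), frames=[6,3,1]
Step 4: ref 2 → FAULT (evict 3), frames=[6,2,1]
Step 5: ref 6 → HIT, frames=[6,2,1]
Step 6: ref 3 → FAULT (evict 1), frames=[6,2,3]
Step 7: ref 1 → FAULT (evict 2), frames=[6,1,3]
Step 8: ref 6 → HIT, frames=[6,1,3]
Step 9: ref 4 → FAULT (evict 3), frames=[6,1,4]
Step 10: ref 6 → HIT, frames=[6,1,4]
Total faults: 8

Answer: 8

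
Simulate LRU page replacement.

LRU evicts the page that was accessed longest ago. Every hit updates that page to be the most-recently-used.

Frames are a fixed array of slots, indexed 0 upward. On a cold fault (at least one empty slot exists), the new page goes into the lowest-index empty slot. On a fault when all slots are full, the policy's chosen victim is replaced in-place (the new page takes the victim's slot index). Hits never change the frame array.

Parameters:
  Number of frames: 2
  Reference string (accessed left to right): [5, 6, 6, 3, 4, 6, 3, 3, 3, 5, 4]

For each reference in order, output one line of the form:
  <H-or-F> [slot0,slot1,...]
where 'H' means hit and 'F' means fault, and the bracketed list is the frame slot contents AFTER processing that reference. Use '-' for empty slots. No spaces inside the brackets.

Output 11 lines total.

F [5,-]
F [5,6]
H [5,6]
F [3,6]
F [3,4]
F [6,4]
F [6,3]
H [6,3]
H [6,3]
F [5,3]
F [5,4]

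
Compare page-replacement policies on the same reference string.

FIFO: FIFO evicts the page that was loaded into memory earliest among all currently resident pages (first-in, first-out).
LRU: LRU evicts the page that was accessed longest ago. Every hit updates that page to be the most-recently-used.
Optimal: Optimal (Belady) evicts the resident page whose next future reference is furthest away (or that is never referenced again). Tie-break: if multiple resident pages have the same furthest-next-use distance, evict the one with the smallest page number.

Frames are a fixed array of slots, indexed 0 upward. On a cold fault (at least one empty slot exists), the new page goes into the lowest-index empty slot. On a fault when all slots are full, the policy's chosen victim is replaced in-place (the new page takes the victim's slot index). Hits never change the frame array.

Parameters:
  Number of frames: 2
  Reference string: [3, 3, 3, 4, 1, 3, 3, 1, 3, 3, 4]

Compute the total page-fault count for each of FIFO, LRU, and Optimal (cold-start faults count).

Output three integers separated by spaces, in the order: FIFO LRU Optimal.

Answer: 5 5 4

Derivation:
--- FIFO ---
  step 0: ref 3 -> FAULT, frames=[3,-] (faults so far: 1)
  step 1: ref 3 -> HIT, frames=[3,-] (faults so far: 1)
  step 2: ref 3 -> HIT, frames=[3,-] (faults so far: 1)
  step 3: ref 4 -> FAULT, frames=[3,4] (faults so far: 2)
  step 4: ref 1 -> FAULT, evict 3, frames=[1,4] (faults so far: 3)
  step 5: ref 3 -> FAULT, evict 4, frames=[1,3] (faults so far: 4)
  step 6: ref 3 -> HIT, frames=[1,3] (faults so far: 4)
  step 7: ref 1 -> HIT, frames=[1,3] (faults so far: 4)
  step 8: ref 3 -> HIT, frames=[1,3] (faults so far: 4)
  step 9: ref 3 -> HIT, frames=[1,3] (faults so far: 4)
  step 10: ref 4 -> FAULT, evict 1, frames=[4,3] (faults so far: 5)
  FIFO total faults: 5
--- LRU ---
  step 0: ref 3 -> FAULT, frames=[3,-] (faults so far: 1)
  step 1: ref 3 -> HIT, frames=[3,-] (faults so far: 1)
  step 2: ref 3 -> HIT, frames=[3,-] (faults so far: 1)
  step 3: ref 4 -> FAULT, frames=[3,4] (faults so far: 2)
  step 4: ref 1 -> FAULT, evict 3, frames=[1,4] (faults so far: 3)
  step 5: ref 3 -> FAULT, evict 4, frames=[1,3] (faults so far: 4)
  step 6: ref 3 -> HIT, frames=[1,3] (faults so far: 4)
  step 7: ref 1 -> HIT, frames=[1,3] (faults so far: 4)
  step 8: ref 3 -> HIT, frames=[1,3] (faults so far: 4)
  step 9: ref 3 -> HIT, frames=[1,3] (faults so far: 4)
  step 10: ref 4 -> FAULT, evict 1, frames=[4,3] (faults so far: 5)
  LRU total faults: 5
--- Optimal ---
  step 0: ref 3 -> FAULT, frames=[3,-] (faults so far: 1)
  step 1: ref 3 -> HIT, frames=[3,-] (faults so far: 1)
  step 2: ref 3 -> HIT, frames=[3,-] (faults so far: 1)
  step 3: ref 4 -> FAULT, frames=[3,4] (faults so far: 2)
  step 4: ref 1 -> FAULT, evict 4, frames=[3,1] (faults so far: 3)
  step 5: ref 3 -> HIT, frames=[3,1] (faults so far: 3)
  step 6: ref 3 -> HIT, frames=[3,1] (faults so far: 3)
  step 7: ref 1 -> HIT, frames=[3,1] (faults so far: 3)
  step 8: ref 3 -> HIT, frames=[3,1] (faults so far: 3)
  step 9: ref 3 -> HIT, frames=[3,1] (faults so far: 3)
  step 10: ref 4 -> FAULT, evict 1, frames=[3,4] (faults so far: 4)
  Optimal total faults: 4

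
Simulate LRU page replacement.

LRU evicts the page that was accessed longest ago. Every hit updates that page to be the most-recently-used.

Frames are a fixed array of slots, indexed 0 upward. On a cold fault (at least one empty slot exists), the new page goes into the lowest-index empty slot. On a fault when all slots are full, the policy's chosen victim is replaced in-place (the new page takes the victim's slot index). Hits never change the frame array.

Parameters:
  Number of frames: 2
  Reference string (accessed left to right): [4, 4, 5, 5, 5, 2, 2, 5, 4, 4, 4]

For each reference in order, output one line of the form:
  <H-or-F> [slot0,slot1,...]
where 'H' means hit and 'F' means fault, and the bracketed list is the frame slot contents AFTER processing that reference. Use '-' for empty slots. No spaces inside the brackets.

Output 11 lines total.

F [4,-]
H [4,-]
F [4,5]
H [4,5]
H [4,5]
F [2,5]
H [2,5]
H [2,5]
F [4,5]
H [4,5]
H [4,5]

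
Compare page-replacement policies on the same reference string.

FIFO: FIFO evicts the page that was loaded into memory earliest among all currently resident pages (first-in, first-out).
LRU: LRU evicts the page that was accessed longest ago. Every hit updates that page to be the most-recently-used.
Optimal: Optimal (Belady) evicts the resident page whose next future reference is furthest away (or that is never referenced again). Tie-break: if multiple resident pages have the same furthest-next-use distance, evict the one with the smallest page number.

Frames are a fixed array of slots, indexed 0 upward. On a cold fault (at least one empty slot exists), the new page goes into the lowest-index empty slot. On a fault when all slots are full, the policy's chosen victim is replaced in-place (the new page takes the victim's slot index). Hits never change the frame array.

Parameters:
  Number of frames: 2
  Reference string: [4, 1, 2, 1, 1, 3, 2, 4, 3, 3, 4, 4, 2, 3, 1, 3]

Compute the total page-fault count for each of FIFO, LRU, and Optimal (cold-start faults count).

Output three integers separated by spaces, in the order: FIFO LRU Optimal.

--- FIFO ---
  step 0: ref 4 -> FAULT, frames=[4,-] (faults so far: 1)
  step 1: ref 1 -> FAULT, frames=[4,1] (faults so far: 2)
  step 2: ref 2 -> FAULT, evict 4, frames=[2,1] (faults so far: 3)
  step 3: ref 1 -> HIT, frames=[2,1] (faults so far: 3)
  step 4: ref 1 -> HIT, frames=[2,1] (faults so far: 3)
  step 5: ref 3 -> FAULT, evict 1, frames=[2,3] (faults so far: 4)
  step 6: ref 2 -> HIT, frames=[2,3] (faults so far: 4)
  step 7: ref 4 -> FAULT, evict 2, frames=[4,3] (faults so far: 5)
  step 8: ref 3 -> HIT, frames=[4,3] (faults so far: 5)
  step 9: ref 3 -> HIT, frames=[4,3] (faults so far: 5)
  step 10: ref 4 -> HIT, frames=[4,3] (faults so far: 5)
  step 11: ref 4 -> HIT, frames=[4,3] (faults so far: 5)
  step 12: ref 2 -> FAULT, evict 3, frames=[4,2] (faults so far: 6)
  step 13: ref 3 -> FAULT, evict 4, frames=[3,2] (faults so far: 7)
  step 14: ref 1 -> FAULT, evict 2, frames=[3,1] (faults so far: 8)
  step 15: ref 3 -> HIT, frames=[3,1] (faults so far: 8)
  FIFO total faults: 8
--- LRU ---
  step 0: ref 4 -> FAULT, frames=[4,-] (faults so far: 1)
  step 1: ref 1 -> FAULT, frames=[4,1] (faults so far: 2)
  step 2: ref 2 -> FAULT, evict 4, frames=[2,1] (faults so far: 3)
  step 3: ref 1 -> HIT, frames=[2,1] (faults so far: 3)
  step 4: ref 1 -> HIT, frames=[2,1] (faults so far: 3)
  step 5: ref 3 -> FAULT, evict 2, frames=[3,1] (faults so far: 4)
  step 6: ref 2 -> FAULT, evict 1, frames=[3,2] (faults so far: 5)
  step 7: ref 4 -> FAULT, evict 3, frames=[4,2] (faults so far: 6)
  step 8: ref 3 -> FAULT, evict 2, frames=[4,3] (faults so far: 7)
  step 9: ref 3 -> HIT, frames=[4,3] (faults so far: 7)
  step 10: ref 4 -> HIT, frames=[4,3] (faults so far: 7)
  step 11: ref 4 -> HIT, frames=[4,3] (faults so far: 7)
  step 12: ref 2 -> FAULT, evict 3, frames=[4,2] (faults so far: 8)
  step 13: ref 3 -> FAULT, evict 4, frames=[3,2] (faults so far: 9)
  step 14: ref 1 -> FAULT, evict 2, frames=[3,1] (faults so far: 10)
  step 15: ref 3 -> HIT, frames=[3,1] (faults so far: 10)
  LRU total faults: 10
--- Optimal ---
  step 0: ref 4 -> FAULT, frames=[4,-] (faults so far: 1)
  step 1: ref 1 -> FAULT, frames=[4,1] (faults so far: 2)
  step 2: ref 2 -> FAULT, evict 4, frames=[2,1] (faults so far: 3)
  step 3: ref 1 -> HIT, frames=[2,1] (faults so far: 3)
  step 4: ref 1 -> HIT, frames=[2,1] (faults so far: 3)
  step 5: ref 3 -> FAULT, evict 1, frames=[2,3] (faults so far: 4)
  step 6: ref 2 -> HIT, frames=[2,3] (faults so far: 4)
  step 7: ref 4 -> FAULT, evict 2, frames=[4,3] (faults so far: 5)
  step 8: ref 3 -> HIT, frames=[4,3] (faults so far: 5)
  step 9: ref 3 -> HIT, frames=[4,3] (faults so far: 5)
  step 10: ref 4 -> HIT, frames=[4,3] (faults so far: 5)
  step 11: ref 4 -> HIT, frames=[4,3] (faults so far: 5)
  step 12: ref 2 -> FAULT, evict 4, frames=[2,3] (faults so far: 6)
  step 13: ref 3 -> HIT, frames=[2,3] (faults so far: 6)
  step 14: ref 1 -> FAULT, evict 2, frames=[1,3] (faults so far: 7)
  step 15: ref 3 -> HIT, frames=[1,3] (faults so far: 7)
  Optimal total faults: 7

Answer: 8 10 7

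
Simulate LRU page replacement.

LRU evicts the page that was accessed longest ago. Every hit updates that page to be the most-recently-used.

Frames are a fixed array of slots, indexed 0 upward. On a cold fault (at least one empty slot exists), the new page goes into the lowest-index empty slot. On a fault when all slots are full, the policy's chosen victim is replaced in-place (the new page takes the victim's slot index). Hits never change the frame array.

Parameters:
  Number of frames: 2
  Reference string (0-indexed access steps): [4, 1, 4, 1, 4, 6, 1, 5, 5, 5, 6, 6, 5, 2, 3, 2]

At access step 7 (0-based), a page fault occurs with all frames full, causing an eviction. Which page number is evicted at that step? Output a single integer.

Answer: 6

Derivation:
Step 0: ref 4 -> FAULT, frames=[4,-]
Step 1: ref 1 -> FAULT, frames=[4,1]
Step 2: ref 4 -> HIT, frames=[4,1]
Step 3: ref 1 -> HIT, frames=[4,1]
Step 4: ref 4 -> HIT, frames=[4,1]
Step 5: ref 6 -> FAULT, evict 1, frames=[4,6]
Step 6: ref 1 -> FAULT, evict 4, frames=[1,6]
Step 7: ref 5 -> FAULT, evict 6, frames=[1,5]
At step 7: evicted page 6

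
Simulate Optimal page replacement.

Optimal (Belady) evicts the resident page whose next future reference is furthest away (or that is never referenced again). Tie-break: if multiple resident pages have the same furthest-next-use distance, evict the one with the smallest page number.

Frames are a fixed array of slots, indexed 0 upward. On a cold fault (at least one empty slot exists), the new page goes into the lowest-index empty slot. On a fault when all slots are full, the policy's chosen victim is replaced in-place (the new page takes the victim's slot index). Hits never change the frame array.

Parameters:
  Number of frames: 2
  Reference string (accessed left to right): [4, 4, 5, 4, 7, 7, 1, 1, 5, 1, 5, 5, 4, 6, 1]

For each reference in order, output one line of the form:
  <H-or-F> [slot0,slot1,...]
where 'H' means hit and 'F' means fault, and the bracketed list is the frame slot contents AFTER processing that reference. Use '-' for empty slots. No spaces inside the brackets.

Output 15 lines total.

F [4,-]
H [4,-]
F [4,5]
H [4,5]
F [7,5]
H [7,5]
F [1,5]
H [1,5]
H [1,5]
H [1,5]
H [1,5]
H [1,5]
F [1,4]
F [1,6]
H [1,6]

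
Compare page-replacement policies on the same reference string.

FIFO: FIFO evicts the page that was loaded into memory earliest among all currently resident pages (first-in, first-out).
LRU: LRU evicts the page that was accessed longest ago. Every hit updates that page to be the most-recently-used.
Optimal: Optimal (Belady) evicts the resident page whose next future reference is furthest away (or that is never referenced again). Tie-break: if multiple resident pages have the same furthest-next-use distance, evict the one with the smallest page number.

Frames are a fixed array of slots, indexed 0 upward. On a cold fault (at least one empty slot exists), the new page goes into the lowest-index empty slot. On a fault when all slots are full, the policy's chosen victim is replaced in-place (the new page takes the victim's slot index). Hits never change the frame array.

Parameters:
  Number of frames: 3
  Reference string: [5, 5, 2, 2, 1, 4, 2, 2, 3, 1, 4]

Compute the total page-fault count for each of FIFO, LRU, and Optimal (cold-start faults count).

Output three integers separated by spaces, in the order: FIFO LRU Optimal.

--- FIFO ---
  step 0: ref 5 -> FAULT, frames=[5,-,-] (faults so far: 1)
  step 1: ref 5 -> HIT, frames=[5,-,-] (faults so far: 1)
  step 2: ref 2 -> FAULT, frames=[5,2,-] (faults so far: 2)
  step 3: ref 2 -> HIT, frames=[5,2,-] (faults so far: 2)
  step 4: ref 1 -> FAULT, frames=[5,2,1] (faults so far: 3)
  step 5: ref 4 -> FAULT, evict 5, frames=[4,2,1] (faults so far: 4)
  step 6: ref 2 -> HIT, frames=[4,2,1] (faults so far: 4)
  step 7: ref 2 -> HIT, frames=[4,2,1] (faults so far: 4)
  step 8: ref 3 -> FAULT, evict 2, frames=[4,3,1] (faults so far: 5)
  step 9: ref 1 -> HIT, frames=[4,3,1] (faults so far: 5)
  step 10: ref 4 -> HIT, frames=[4,3,1] (faults so far: 5)
  FIFO total faults: 5
--- LRU ---
  step 0: ref 5 -> FAULT, frames=[5,-,-] (faults so far: 1)
  step 1: ref 5 -> HIT, frames=[5,-,-] (faults so far: 1)
  step 2: ref 2 -> FAULT, frames=[5,2,-] (faults so far: 2)
  step 3: ref 2 -> HIT, frames=[5,2,-] (faults so far: 2)
  step 4: ref 1 -> FAULT, frames=[5,2,1] (faults so far: 3)
  step 5: ref 4 -> FAULT, evict 5, frames=[4,2,1] (faults so far: 4)
  step 6: ref 2 -> HIT, frames=[4,2,1] (faults so far: 4)
  step 7: ref 2 -> HIT, frames=[4,2,1] (faults so far: 4)
  step 8: ref 3 -> FAULT, evict 1, frames=[4,2,3] (faults so far: 5)
  step 9: ref 1 -> FAULT, evict 4, frames=[1,2,3] (faults so far: 6)
  step 10: ref 4 -> FAULT, evict 2, frames=[1,4,3] (faults so far: 7)
  LRU total faults: 7
--- Optimal ---
  step 0: ref 5 -> FAULT, frames=[5,-,-] (faults so far: 1)
  step 1: ref 5 -> HIT, frames=[5,-,-] (faults so far: 1)
  step 2: ref 2 -> FAULT, frames=[5,2,-] (faults so far: 2)
  step 3: ref 2 -> HIT, frames=[5,2,-] (faults so far: 2)
  step 4: ref 1 -> FAULT, frames=[5,2,1] (faults so far: 3)
  step 5: ref 4 -> FAULT, evict 5, frames=[4,2,1] (faults so far: 4)
  step 6: ref 2 -> HIT, frames=[4,2,1] (faults so far: 4)
  step 7: ref 2 -> HIT, frames=[4,2,1] (faults so far: 4)
  step 8: ref 3 -> FAULT, evict 2, frames=[4,3,1] (faults so far: 5)
  step 9: ref 1 -> HIT, frames=[4,3,1] (faults so far: 5)
  step 10: ref 4 -> HIT, frames=[4,3,1] (faults so far: 5)
  Optimal total faults: 5

Answer: 5 7 5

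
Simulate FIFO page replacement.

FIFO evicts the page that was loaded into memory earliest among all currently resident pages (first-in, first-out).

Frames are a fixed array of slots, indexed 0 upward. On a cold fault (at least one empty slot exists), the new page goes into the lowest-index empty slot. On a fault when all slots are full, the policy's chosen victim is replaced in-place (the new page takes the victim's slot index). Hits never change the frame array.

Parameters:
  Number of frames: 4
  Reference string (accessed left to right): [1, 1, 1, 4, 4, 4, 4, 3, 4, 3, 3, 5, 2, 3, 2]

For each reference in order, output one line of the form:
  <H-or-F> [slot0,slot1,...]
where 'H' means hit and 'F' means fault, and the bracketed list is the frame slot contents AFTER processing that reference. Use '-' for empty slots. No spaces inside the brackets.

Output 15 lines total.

F [1,-,-,-]
H [1,-,-,-]
H [1,-,-,-]
F [1,4,-,-]
H [1,4,-,-]
H [1,4,-,-]
H [1,4,-,-]
F [1,4,3,-]
H [1,4,3,-]
H [1,4,3,-]
H [1,4,3,-]
F [1,4,3,5]
F [2,4,3,5]
H [2,4,3,5]
H [2,4,3,5]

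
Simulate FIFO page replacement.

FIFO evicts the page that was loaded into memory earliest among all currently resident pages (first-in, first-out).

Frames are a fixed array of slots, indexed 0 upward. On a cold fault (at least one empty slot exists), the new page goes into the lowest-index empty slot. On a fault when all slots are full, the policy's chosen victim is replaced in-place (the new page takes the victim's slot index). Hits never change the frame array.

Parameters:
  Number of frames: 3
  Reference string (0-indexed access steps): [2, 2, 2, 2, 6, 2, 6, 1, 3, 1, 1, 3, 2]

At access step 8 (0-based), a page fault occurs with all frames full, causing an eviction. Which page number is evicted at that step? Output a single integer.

Answer: 2

Derivation:
Step 0: ref 2 -> FAULT, frames=[2,-,-]
Step 1: ref 2 -> HIT, frames=[2,-,-]
Step 2: ref 2 -> HIT, frames=[2,-,-]
Step 3: ref 2 -> HIT, frames=[2,-,-]
Step 4: ref 6 -> FAULT, frames=[2,6,-]
Step 5: ref 2 -> HIT, frames=[2,6,-]
Step 6: ref 6 -> HIT, frames=[2,6,-]
Step 7: ref 1 -> FAULT, frames=[2,6,1]
Step 8: ref 3 -> FAULT, evict 2, frames=[3,6,1]
At step 8: evicted page 2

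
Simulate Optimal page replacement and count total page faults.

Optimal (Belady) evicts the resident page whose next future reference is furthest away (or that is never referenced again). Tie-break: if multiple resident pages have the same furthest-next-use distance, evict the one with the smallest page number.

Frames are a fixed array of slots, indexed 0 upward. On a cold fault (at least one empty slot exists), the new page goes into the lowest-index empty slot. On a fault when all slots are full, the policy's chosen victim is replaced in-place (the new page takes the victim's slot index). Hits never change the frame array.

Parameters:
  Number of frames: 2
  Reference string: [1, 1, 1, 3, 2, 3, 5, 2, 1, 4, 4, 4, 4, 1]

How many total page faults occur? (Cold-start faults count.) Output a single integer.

Answer: 6

Derivation:
Step 0: ref 1 → FAULT, frames=[1,-]
Step 1: ref 1 → HIT, frames=[1,-]
Step 2: ref 1 → HIT, frames=[1,-]
Step 3: ref 3 → FAULT, frames=[1,3]
Step 4: ref 2 → FAULT (evict 1), frames=[2,3]
Step 5: ref 3 → HIT, frames=[2,3]
Step 6: ref 5 → FAULT (evict 3), frames=[2,5]
Step 7: ref 2 → HIT, frames=[2,5]
Step 8: ref 1 → FAULT (evict 2), frames=[1,5]
Step 9: ref 4 → FAULT (evict 5), frames=[1,4]
Step 10: ref 4 → HIT, frames=[1,4]
Step 11: ref 4 → HIT, frames=[1,4]
Step 12: ref 4 → HIT, frames=[1,4]
Step 13: ref 1 → HIT, frames=[1,4]
Total faults: 6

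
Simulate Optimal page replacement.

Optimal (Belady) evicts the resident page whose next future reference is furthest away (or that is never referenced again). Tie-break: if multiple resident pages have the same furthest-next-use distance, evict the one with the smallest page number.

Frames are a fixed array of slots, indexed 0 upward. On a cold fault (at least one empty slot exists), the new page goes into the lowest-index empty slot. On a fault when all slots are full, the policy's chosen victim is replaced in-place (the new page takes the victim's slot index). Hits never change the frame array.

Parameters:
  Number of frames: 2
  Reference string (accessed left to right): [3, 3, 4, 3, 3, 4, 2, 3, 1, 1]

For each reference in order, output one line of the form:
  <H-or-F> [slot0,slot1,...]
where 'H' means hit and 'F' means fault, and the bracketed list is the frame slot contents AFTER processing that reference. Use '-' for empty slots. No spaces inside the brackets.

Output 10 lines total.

F [3,-]
H [3,-]
F [3,4]
H [3,4]
H [3,4]
H [3,4]
F [3,2]
H [3,2]
F [3,1]
H [3,1]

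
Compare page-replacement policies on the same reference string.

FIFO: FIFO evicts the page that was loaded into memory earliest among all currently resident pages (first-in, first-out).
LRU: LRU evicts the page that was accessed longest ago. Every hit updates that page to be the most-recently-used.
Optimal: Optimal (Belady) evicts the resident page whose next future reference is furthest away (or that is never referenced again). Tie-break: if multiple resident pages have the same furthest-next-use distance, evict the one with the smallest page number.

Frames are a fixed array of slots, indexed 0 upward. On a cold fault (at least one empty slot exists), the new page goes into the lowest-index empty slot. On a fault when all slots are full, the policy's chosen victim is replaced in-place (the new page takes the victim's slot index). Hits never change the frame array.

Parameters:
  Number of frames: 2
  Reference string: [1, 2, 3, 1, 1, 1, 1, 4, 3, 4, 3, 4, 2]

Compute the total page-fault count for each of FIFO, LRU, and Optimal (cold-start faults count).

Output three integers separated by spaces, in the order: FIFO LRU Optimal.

--- FIFO ---
  step 0: ref 1 -> FAULT, frames=[1,-] (faults so far: 1)
  step 1: ref 2 -> FAULT, frames=[1,2] (faults so far: 2)
  step 2: ref 3 -> FAULT, evict 1, frames=[3,2] (faults so far: 3)
  step 3: ref 1 -> FAULT, evict 2, frames=[3,1] (faults so far: 4)
  step 4: ref 1 -> HIT, frames=[3,1] (faults so far: 4)
  step 5: ref 1 -> HIT, frames=[3,1] (faults so far: 4)
  step 6: ref 1 -> HIT, frames=[3,1] (faults so far: 4)
  step 7: ref 4 -> FAULT, evict 3, frames=[4,1] (faults so far: 5)
  step 8: ref 3 -> FAULT, evict 1, frames=[4,3] (faults so far: 6)
  step 9: ref 4 -> HIT, frames=[4,3] (faults so far: 6)
  step 10: ref 3 -> HIT, frames=[4,3] (faults so far: 6)
  step 11: ref 4 -> HIT, frames=[4,3] (faults so far: 6)
  step 12: ref 2 -> FAULT, evict 4, frames=[2,3] (faults so far: 7)
  FIFO total faults: 7
--- LRU ---
  step 0: ref 1 -> FAULT, frames=[1,-] (faults so far: 1)
  step 1: ref 2 -> FAULT, frames=[1,2] (faults so far: 2)
  step 2: ref 3 -> FAULT, evict 1, frames=[3,2] (faults so far: 3)
  step 3: ref 1 -> FAULT, evict 2, frames=[3,1] (faults so far: 4)
  step 4: ref 1 -> HIT, frames=[3,1] (faults so far: 4)
  step 5: ref 1 -> HIT, frames=[3,1] (faults so far: 4)
  step 6: ref 1 -> HIT, frames=[3,1] (faults so far: 4)
  step 7: ref 4 -> FAULT, evict 3, frames=[4,1] (faults so far: 5)
  step 8: ref 3 -> FAULT, evict 1, frames=[4,3] (faults so far: 6)
  step 9: ref 4 -> HIT, frames=[4,3] (faults so far: 6)
  step 10: ref 3 -> HIT, frames=[4,3] (faults so far: 6)
  step 11: ref 4 -> HIT, frames=[4,3] (faults so far: 6)
  step 12: ref 2 -> FAULT, evict 3, frames=[4,2] (faults so far: 7)
  LRU total faults: 7
--- Optimal ---
  step 0: ref 1 -> FAULT, frames=[1,-] (faults so far: 1)
  step 1: ref 2 -> FAULT, frames=[1,2] (faults so far: 2)
  step 2: ref 3 -> FAULT, evict 2, frames=[1,3] (faults so far: 3)
  step 3: ref 1 -> HIT, frames=[1,3] (faults so far: 3)
  step 4: ref 1 -> HIT, frames=[1,3] (faults so far: 3)
  step 5: ref 1 -> HIT, frames=[1,3] (faults so far: 3)
  step 6: ref 1 -> HIT, frames=[1,3] (faults so far: 3)
  step 7: ref 4 -> FAULT, evict 1, frames=[4,3] (faults so far: 4)
  step 8: ref 3 -> HIT, frames=[4,3] (faults so far: 4)
  step 9: ref 4 -> HIT, frames=[4,3] (faults so far: 4)
  step 10: ref 3 -> HIT, frames=[4,3] (faults so far: 4)
  step 11: ref 4 -> HIT, frames=[4,3] (faults so far: 4)
  step 12: ref 2 -> FAULT, evict 3, frames=[4,2] (faults so far: 5)
  Optimal total faults: 5

Answer: 7 7 5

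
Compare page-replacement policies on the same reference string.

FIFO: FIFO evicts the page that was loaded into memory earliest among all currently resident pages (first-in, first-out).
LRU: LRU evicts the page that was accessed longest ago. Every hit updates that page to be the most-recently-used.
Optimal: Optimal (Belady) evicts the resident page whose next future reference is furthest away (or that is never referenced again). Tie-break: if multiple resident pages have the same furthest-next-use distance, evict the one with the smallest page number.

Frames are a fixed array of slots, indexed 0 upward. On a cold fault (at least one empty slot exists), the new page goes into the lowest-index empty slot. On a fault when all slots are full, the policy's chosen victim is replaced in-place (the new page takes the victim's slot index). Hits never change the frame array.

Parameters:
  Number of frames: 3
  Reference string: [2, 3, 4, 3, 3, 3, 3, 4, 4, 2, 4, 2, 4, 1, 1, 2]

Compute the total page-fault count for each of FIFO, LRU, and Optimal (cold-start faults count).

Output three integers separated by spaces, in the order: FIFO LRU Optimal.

Answer: 5 4 4

Derivation:
--- FIFO ---
  step 0: ref 2 -> FAULT, frames=[2,-,-] (faults so far: 1)
  step 1: ref 3 -> FAULT, frames=[2,3,-] (faults so far: 2)
  step 2: ref 4 -> FAULT, frames=[2,3,4] (faults so far: 3)
  step 3: ref 3 -> HIT, frames=[2,3,4] (faults so far: 3)
  step 4: ref 3 -> HIT, frames=[2,3,4] (faults so far: 3)
  step 5: ref 3 -> HIT, frames=[2,3,4] (faults so far: 3)
  step 6: ref 3 -> HIT, frames=[2,3,4] (faults so far: 3)
  step 7: ref 4 -> HIT, frames=[2,3,4] (faults so far: 3)
  step 8: ref 4 -> HIT, frames=[2,3,4] (faults so far: 3)
  step 9: ref 2 -> HIT, frames=[2,3,4] (faults so far: 3)
  step 10: ref 4 -> HIT, frames=[2,3,4] (faults so far: 3)
  step 11: ref 2 -> HIT, frames=[2,3,4] (faults so far: 3)
  step 12: ref 4 -> HIT, frames=[2,3,4] (faults so far: 3)
  step 13: ref 1 -> FAULT, evict 2, frames=[1,3,4] (faults so far: 4)
  step 14: ref 1 -> HIT, frames=[1,3,4] (faults so far: 4)
  step 15: ref 2 -> FAULT, evict 3, frames=[1,2,4] (faults so far: 5)
  FIFO total faults: 5
--- LRU ---
  step 0: ref 2 -> FAULT, frames=[2,-,-] (faults so far: 1)
  step 1: ref 3 -> FAULT, frames=[2,3,-] (faults so far: 2)
  step 2: ref 4 -> FAULT, frames=[2,3,4] (faults so far: 3)
  step 3: ref 3 -> HIT, frames=[2,3,4] (faults so far: 3)
  step 4: ref 3 -> HIT, frames=[2,3,4] (faults so far: 3)
  step 5: ref 3 -> HIT, frames=[2,3,4] (faults so far: 3)
  step 6: ref 3 -> HIT, frames=[2,3,4] (faults so far: 3)
  step 7: ref 4 -> HIT, frames=[2,3,4] (faults so far: 3)
  step 8: ref 4 -> HIT, frames=[2,3,4] (faults so far: 3)
  step 9: ref 2 -> HIT, frames=[2,3,4] (faults so far: 3)
  step 10: ref 4 -> HIT, frames=[2,3,4] (faults so far: 3)
  step 11: ref 2 -> HIT, frames=[2,3,4] (faults so far: 3)
  step 12: ref 4 -> HIT, frames=[2,3,4] (faults so far: 3)
  step 13: ref 1 -> FAULT, evict 3, frames=[2,1,4] (faults so far: 4)
  step 14: ref 1 -> HIT, frames=[2,1,4] (faults so far: 4)
  step 15: ref 2 -> HIT, frames=[2,1,4] (faults so far: 4)
  LRU total faults: 4
--- Optimal ---
  step 0: ref 2 -> FAULT, frames=[2,-,-] (faults so far: 1)
  step 1: ref 3 -> FAULT, frames=[2,3,-] (faults so far: 2)
  step 2: ref 4 -> FAULT, frames=[2,3,4] (faults so far: 3)
  step 3: ref 3 -> HIT, frames=[2,3,4] (faults so far: 3)
  step 4: ref 3 -> HIT, frames=[2,3,4] (faults so far: 3)
  step 5: ref 3 -> HIT, frames=[2,3,4] (faults so far: 3)
  step 6: ref 3 -> HIT, frames=[2,3,4] (faults so far: 3)
  step 7: ref 4 -> HIT, frames=[2,3,4] (faults so far: 3)
  step 8: ref 4 -> HIT, frames=[2,3,4] (faults so far: 3)
  step 9: ref 2 -> HIT, frames=[2,3,4] (faults so far: 3)
  step 10: ref 4 -> HIT, frames=[2,3,4] (faults so far: 3)
  step 11: ref 2 -> HIT, frames=[2,3,4] (faults so far: 3)
  step 12: ref 4 -> HIT, frames=[2,3,4] (faults so far: 3)
  step 13: ref 1 -> FAULT, evict 3, frames=[2,1,4] (faults so far: 4)
  step 14: ref 1 -> HIT, frames=[2,1,4] (faults so far: 4)
  step 15: ref 2 -> HIT, frames=[2,1,4] (faults so far: 4)
  Optimal total faults: 4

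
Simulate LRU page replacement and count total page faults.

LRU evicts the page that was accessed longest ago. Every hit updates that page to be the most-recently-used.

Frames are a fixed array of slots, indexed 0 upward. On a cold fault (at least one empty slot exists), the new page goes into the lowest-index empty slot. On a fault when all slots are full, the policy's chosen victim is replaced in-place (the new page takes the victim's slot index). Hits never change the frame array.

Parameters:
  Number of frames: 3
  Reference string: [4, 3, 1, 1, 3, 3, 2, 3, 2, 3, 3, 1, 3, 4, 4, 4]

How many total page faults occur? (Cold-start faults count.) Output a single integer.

Step 0: ref 4 → FAULT, frames=[4,-,-]
Step 1: ref 3 → FAULT, frames=[4,3,-]
Step 2: ref 1 → FAULT, frames=[4,3,1]
Step 3: ref 1 → HIT, frames=[4,3,1]
Step 4: ref 3 → HIT, frames=[4,3,1]
Step 5: ref 3 → HIT, frames=[4,3,1]
Step 6: ref 2 → FAULT (evict 4), frames=[2,3,1]
Step 7: ref 3 → HIT, frames=[2,3,1]
Step 8: ref 2 → HIT, frames=[2,3,1]
Step 9: ref 3 → HIT, frames=[2,3,1]
Step 10: ref 3 → HIT, frames=[2,3,1]
Step 11: ref 1 → HIT, frames=[2,3,1]
Step 12: ref 3 → HIT, frames=[2,3,1]
Step 13: ref 4 → FAULT (evict 2), frames=[4,3,1]
Step 14: ref 4 → HIT, frames=[4,3,1]
Step 15: ref 4 → HIT, frames=[4,3,1]
Total faults: 5

Answer: 5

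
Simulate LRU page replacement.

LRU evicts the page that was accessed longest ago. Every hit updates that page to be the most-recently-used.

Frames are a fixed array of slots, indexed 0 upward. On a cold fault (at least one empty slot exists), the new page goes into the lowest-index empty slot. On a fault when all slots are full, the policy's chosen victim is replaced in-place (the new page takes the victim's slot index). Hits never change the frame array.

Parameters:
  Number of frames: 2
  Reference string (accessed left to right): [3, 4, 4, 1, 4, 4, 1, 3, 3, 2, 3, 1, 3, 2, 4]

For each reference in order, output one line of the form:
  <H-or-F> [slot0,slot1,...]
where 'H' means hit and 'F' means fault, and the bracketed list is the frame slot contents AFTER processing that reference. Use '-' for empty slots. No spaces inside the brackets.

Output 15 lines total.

F [3,-]
F [3,4]
H [3,4]
F [1,4]
H [1,4]
H [1,4]
H [1,4]
F [1,3]
H [1,3]
F [2,3]
H [2,3]
F [1,3]
H [1,3]
F [2,3]
F [2,4]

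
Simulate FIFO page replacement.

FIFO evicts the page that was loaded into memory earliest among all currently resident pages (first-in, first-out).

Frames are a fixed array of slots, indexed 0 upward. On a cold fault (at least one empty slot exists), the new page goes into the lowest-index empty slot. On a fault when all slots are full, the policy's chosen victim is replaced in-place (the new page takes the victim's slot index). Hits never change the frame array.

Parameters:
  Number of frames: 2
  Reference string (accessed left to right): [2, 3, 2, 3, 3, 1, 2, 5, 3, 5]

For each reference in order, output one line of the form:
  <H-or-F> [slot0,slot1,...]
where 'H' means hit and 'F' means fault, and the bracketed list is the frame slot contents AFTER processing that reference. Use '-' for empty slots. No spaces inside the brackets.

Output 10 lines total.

F [2,-]
F [2,3]
H [2,3]
H [2,3]
H [2,3]
F [1,3]
F [1,2]
F [5,2]
F [5,3]
H [5,3]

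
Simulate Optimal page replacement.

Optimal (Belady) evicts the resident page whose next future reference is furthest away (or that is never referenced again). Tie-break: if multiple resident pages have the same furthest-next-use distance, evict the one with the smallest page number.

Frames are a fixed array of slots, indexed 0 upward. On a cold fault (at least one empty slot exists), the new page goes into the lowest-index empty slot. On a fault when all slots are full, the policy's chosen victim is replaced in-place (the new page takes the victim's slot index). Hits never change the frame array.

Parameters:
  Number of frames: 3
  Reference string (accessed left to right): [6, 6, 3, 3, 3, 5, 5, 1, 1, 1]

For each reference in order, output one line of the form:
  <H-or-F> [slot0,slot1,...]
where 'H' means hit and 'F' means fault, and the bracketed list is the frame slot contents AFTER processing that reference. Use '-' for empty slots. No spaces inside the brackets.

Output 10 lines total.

F [6,-,-]
H [6,-,-]
F [6,3,-]
H [6,3,-]
H [6,3,-]
F [6,3,5]
H [6,3,5]
F [6,1,5]
H [6,1,5]
H [6,1,5]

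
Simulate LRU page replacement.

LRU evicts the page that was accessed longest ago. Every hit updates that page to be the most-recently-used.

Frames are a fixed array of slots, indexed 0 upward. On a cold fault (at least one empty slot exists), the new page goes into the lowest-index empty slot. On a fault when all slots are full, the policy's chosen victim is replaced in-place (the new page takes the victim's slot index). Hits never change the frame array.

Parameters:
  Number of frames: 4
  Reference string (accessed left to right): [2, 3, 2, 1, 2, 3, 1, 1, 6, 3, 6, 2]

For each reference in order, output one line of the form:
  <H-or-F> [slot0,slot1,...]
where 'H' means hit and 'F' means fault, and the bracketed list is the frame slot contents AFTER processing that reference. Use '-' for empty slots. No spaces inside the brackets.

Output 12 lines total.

F [2,-,-,-]
F [2,3,-,-]
H [2,3,-,-]
F [2,3,1,-]
H [2,3,1,-]
H [2,3,1,-]
H [2,3,1,-]
H [2,3,1,-]
F [2,3,1,6]
H [2,3,1,6]
H [2,3,1,6]
H [2,3,1,6]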